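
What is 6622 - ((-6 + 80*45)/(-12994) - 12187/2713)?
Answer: 116805816742/17626361 ≈ 6626.8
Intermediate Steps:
6622 - ((-6 + 80*45)/(-12994) - 12187/2713) = 6622 - ((-6 + 3600)*(-1/12994) - 12187*1/2713) = 6622 - (3594*(-1/12994) - 12187/2713) = 6622 - (-1797/6497 - 12187/2713) = 6622 - 1*(-84054200/17626361) = 6622 + 84054200/17626361 = 116805816742/17626361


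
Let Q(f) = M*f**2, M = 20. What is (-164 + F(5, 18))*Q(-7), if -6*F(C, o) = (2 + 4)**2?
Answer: -166600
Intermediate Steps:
Q(f) = 20*f**2
F(C, o) = -6 (F(C, o) = -(2 + 4)**2/6 = -1/6*6**2 = -1/6*36 = -6)
(-164 + F(5, 18))*Q(-7) = (-164 - 6)*(20*(-7)**2) = -3400*49 = -170*980 = -166600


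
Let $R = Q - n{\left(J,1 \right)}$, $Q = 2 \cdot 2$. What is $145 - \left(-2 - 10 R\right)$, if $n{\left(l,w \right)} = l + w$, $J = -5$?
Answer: $227$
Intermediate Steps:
$Q = 4$
$R = 8$ ($R = 4 - \left(-5 + 1\right) = 4 - -4 = 4 + 4 = 8$)
$145 - \left(-2 - 10 R\right) = 145 - \left(-2 - 80\right) = 145 - -82 = 145 + 82 = 227$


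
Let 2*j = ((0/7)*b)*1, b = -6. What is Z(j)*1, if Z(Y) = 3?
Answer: 3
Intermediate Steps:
j = 0 (j = (((0/7)*(-6))*1)/2 = (((0*(⅐))*(-6))*1)/2 = ((0*(-6))*1)/2 = (0*1)/2 = (½)*0 = 0)
Z(j)*1 = 3*1 = 3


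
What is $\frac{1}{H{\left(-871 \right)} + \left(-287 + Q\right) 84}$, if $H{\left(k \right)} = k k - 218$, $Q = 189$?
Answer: $\frac{1}{750191} \approx 1.333 \cdot 10^{-6}$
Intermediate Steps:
$H{\left(k \right)} = -218 + k^{2}$ ($H{\left(k \right)} = k^{2} - 218 = -218 + k^{2}$)
$\frac{1}{H{\left(-871 \right)} + \left(-287 + Q\right) 84} = \frac{1}{\left(-218 + \left(-871\right)^{2}\right) + \left(-287 + 189\right) 84} = \frac{1}{\left(-218 + 758641\right) - 8232} = \frac{1}{758423 - 8232} = \frac{1}{750191}$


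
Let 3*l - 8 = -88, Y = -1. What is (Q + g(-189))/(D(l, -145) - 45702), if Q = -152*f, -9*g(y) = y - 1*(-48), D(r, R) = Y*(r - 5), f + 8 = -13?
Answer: -9623/137011 ≈ -0.070235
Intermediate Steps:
f = -21 (f = -8 - 13 = -21)
l = -80/3 (l = 8/3 + (⅓)*(-88) = 8/3 - 88/3 = -80/3 ≈ -26.667)
D(r, R) = 5 - r (D(r, R) = -(r - 5) = -(-5 + r) = 5 - r)
g(y) = -16/3 - y/9 (g(y) = -(y - 1*(-48))/9 = -(y + 48)/9 = -(48 + y)/9 = -16/3 - y/9)
Q = 3192 (Q = -152*(-21) = 3192)
(Q + g(-189))/(D(l, -145) - 45702) = (3192 + (-16/3 - ⅑*(-189)))/((5 - 1*(-80/3)) - 45702) = (3192 + (-16/3 + 21))/((5 + 80/3) - 45702) = (3192 + 47/3)/(95/3 - 45702) = 9623/(3*(-137011/3)) = (9623/3)*(-3/137011) = -9623/137011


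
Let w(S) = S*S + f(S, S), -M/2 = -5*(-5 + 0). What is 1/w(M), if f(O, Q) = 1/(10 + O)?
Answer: 40/99999 ≈ 0.00040000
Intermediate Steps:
M = -50 (M = -(-10)*(-5 + 0) = -(-10)*(-5) = -2*25 = -50)
w(S) = S² + 1/(10 + S) (w(S) = S*S + 1/(10 + S) = S² + 1/(10 + S))
1/w(M) = 1/((1 + (-50)²*(10 - 50))/(10 - 50)) = 1/((1 + 2500*(-40))/(-40)) = 1/(-(1 - 100000)/40) = 1/(-1/40*(-99999)) = 1/(99999/40) = 40/99999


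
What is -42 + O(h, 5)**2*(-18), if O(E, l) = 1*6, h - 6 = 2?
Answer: -690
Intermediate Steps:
h = 8 (h = 6 + 2 = 8)
O(E, l) = 6
-42 + O(h, 5)**2*(-18) = -42 + 6**2*(-18) = -42 + 36*(-18) = -42 - 648 = -690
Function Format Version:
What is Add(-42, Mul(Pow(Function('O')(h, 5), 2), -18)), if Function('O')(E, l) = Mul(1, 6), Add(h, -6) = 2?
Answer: -690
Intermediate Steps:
h = 8 (h = Add(6, 2) = 8)
Function('O')(E, l) = 6
Add(-42, Mul(Pow(Function('O')(h, 5), 2), -18)) = Add(-42, Mul(Pow(6, 2), -18)) = Add(-42, Mul(36, -18)) = Add(-42, -648) = -690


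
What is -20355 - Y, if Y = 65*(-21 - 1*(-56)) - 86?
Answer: -22544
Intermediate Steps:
Y = 2189 (Y = 65*(-21 + 56) - 86 = 65*35 - 86 = 2275 - 86 = 2189)
-20355 - Y = -20355 - 1*2189 = -20355 - 2189 = -22544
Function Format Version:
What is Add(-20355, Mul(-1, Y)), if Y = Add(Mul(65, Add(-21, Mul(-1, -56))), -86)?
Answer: -22544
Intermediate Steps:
Y = 2189 (Y = Add(Mul(65, Add(-21, 56)), -86) = Add(Mul(65, 35), -86) = Add(2275, -86) = 2189)
Add(-20355, Mul(-1, Y)) = Add(-20355, Mul(-1, 2189)) = Add(-20355, -2189) = -22544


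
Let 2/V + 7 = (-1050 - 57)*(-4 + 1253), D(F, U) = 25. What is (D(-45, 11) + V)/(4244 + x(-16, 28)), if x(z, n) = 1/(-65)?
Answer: 224680612/38141644635 ≈ 0.0058907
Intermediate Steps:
x(z, n) = -1/65
V = -1/691325 (V = 2/(-7 + (-1050 - 57)*(-4 + 1253)) = 2/(-7 - 1107*1249) = 2/(-7 - 1382643) = 2/(-1382650) = 2*(-1/1382650) = -1/691325 ≈ -1.4465e-6)
(D(-45, 11) + V)/(4244 + x(-16, 28)) = (25 - 1/691325)/(4244 - 1/65) = 17283124/(691325*(275859/65)) = (17283124/691325)*(65/275859) = 224680612/38141644635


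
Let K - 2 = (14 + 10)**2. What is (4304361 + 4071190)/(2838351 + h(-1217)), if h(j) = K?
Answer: 8375551/2838929 ≈ 2.9502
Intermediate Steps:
K = 578 (K = 2 + (14 + 10)**2 = 2 + 24**2 = 2 + 576 = 578)
h(j) = 578
(4304361 + 4071190)/(2838351 + h(-1217)) = (4304361 + 4071190)/(2838351 + 578) = 8375551/2838929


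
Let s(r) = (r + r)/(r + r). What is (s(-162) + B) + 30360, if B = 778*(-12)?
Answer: 21025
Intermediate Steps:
s(r) = 1 (s(r) = (2*r)/((2*r)) = (2*r)*(1/(2*r)) = 1)
B = -9336
(s(-162) + B) + 30360 = (1 - 9336) + 30360 = -9335 + 30360 = 21025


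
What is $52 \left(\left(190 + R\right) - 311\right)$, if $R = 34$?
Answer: $-4524$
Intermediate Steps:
$52 \left(\left(190 + R\right) - 311\right) = 52 \left(\left(190 + 34\right) - 311\right) = 52 \left(224 - 311\right) = 52 \left(-87\right) = -4524$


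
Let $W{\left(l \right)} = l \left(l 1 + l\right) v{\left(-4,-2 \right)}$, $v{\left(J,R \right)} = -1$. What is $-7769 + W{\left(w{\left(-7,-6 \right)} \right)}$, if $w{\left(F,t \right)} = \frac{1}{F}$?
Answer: $- \frac{380683}{49} \approx -7769.0$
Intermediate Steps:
$W{\left(l \right)} = - 2 l^{2}$ ($W{\left(l \right)} = l \left(l 1 + l\right) \left(-1\right) = l \left(l + l\right) \left(-1\right) = l 2 l \left(-1\right) = 2 l^{2} \left(-1\right) = - 2 l^{2}$)
$-7769 + W{\left(w{\left(-7,-6 \right)} \right)} = -7769 - 2 \left(\frac{1}{-7}\right)^{2} = -7769 - 2 \left(- \frac{1}{7}\right)^{2} = -7769 - \frac{2}{49} = - \frac{380683}{49}$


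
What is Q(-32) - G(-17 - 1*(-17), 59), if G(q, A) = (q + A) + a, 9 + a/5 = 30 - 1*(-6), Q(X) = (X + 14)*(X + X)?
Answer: 958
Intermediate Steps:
Q(X) = 2*X*(14 + X) (Q(X) = (14 + X)*(2*X) = 2*X*(14 + X))
a = 135 (a = -45 + 5*(30 - 1*(-6)) = -45 + 5*(30 + 6) = -45 + 5*36 = -45 + 180 = 135)
G(q, A) = 135 + A + q (G(q, A) = (q + A) + 135 = (A + q) + 135 = 135 + A + q)
Q(-32) - G(-17 - 1*(-17), 59) = 2*(-32)*(14 - 32) - (135 + 59 + (-17 - 1*(-17))) = 2*(-32)*(-18) - (135 + 59 + (-17 + 17)) = 1152 - (135 + 59 + 0) = 1152 - 1*194 = 1152 - 194 = 958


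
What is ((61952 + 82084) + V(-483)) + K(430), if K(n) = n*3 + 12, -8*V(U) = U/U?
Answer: 1162703/8 ≈ 1.4534e+5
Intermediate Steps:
V(U) = -⅛ (V(U) = -U/(8*U) = -⅛*1 = -⅛)
K(n) = 12 + 3*n (K(n) = 3*n + 12 = 12 + 3*n)
((61952 + 82084) + V(-483)) + K(430) = ((61952 + 82084) - ⅛) + (12 + 3*430) = (144036 - ⅛) + (12 + 1290) = 1152287/8 + 1302 = 1162703/8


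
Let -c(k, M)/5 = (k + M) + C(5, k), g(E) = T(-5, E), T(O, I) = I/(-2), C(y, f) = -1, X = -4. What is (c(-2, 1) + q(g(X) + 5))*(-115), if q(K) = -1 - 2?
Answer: -805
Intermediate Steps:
T(O, I) = -I/2 (T(O, I) = I*(-½) = -I/2)
g(E) = -E/2
c(k, M) = 5 - 5*M - 5*k (c(k, M) = -5*((k + M) - 1) = -5*((M + k) - 1) = -5*(-1 + M + k) = 5 - 5*M - 5*k)
q(K) = -3
(c(-2, 1) + q(g(X) + 5))*(-115) = ((5 - 5*1 - 5*(-2)) - 3)*(-115) = ((5 - 5 + 10) - 3)*(-115) = (10 - 3)*(-115) = 7*(-115) = -805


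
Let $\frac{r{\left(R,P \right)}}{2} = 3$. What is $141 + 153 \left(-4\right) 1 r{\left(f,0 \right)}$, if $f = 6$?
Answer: $-3531$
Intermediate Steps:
$r{\left(R,P \right)} = 6$ ($r{\left(R,P \right)} = 2 \cdot 3 = 6$)
$141 + 153 \left(-4\right) 1 r{\left(f,0 \right)} = 141 + 153 \left(-4\right) 1 \cdot 6 = 141 + 153 \left(\left(-4\right) 6\right) = 141 + 153 \left(-24\right) = 141 - 3672 = -3531$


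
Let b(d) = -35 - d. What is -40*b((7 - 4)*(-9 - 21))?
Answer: -2200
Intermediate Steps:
-40*b((7 - 4)*(-9 - 21)) = -40*(-35 - (7 - 4)*(-9 - 21)) = -40*(-35 - 3*(-30)) = -40*(-35 - 1*(-90)) = -40*(-35 + 90) = -40*55 = -2200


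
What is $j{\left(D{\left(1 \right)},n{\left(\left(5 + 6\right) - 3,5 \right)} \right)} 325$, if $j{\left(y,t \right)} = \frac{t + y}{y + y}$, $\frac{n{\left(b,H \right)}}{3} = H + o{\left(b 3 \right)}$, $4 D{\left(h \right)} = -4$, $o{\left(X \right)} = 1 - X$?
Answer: $\frac{17875}{2} \approx 8937.5$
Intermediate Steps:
$D{\left(h \right)} = -1$ ($D{\left(h \right)} = \frac{1}{4} \left(-4\right) = -1$)
$n{\left(b,H \right)} = 3 - 9 b + 3 H$ ($n{\left(b,H \right)} = 3 \left(H - \left(-1 + b 3\right)\right) = 3 \left(H - \left(-1 + 3 b\right)\right) = 3 \left(1 + H - 3 b\right) = 3 - 9 b + 3 H$)
$j{\left(y,t \right)} = \frac{t + y}{2 y}$
$j{\left(D{\left(1 \right)},n{\left(\left(5 + 6\right) - 3,5 \right)} \right)} 325 = \frac{\left(3 - 9 \left(\left(5 + 6\right) - 3\right) + 3 \cdot 5\right) - 1}{2 \left(-1\right)} 325 = \frac{1}{2} \left(-1\right) \left(\left(3 - 9 \left(11 - 3\right) + 15\right) - 1\right) 325 = \frac{1}{2} \left(-1\right) \left(\left(3 - 72 + 15\right) - 1\right) 325 = \frac{1}{2} \left(-1\right) \left(-54 - 1\right) 325 = \frac{1}{2} \left(-1\right) \left(-55\right) 325 = \frac{55}{2} \cdot 325 = \frac{17875}{2}$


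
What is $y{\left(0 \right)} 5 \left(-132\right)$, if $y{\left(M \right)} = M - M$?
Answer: $0$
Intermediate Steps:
$y{\left(M \right)} = 0$
$y{\left(0 \right)} 5 \left(-132\right) = 0 \cdot 5 \left(-132\right) = 0 \left(-132\right) = 0$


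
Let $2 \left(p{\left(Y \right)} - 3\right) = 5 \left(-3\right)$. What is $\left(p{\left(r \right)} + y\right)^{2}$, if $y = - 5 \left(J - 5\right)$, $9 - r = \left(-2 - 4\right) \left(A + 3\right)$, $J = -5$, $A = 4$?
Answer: $\frac{8281}{4} \approx 2070.3$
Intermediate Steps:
$r = 51$ ($r = 9 - \left(-2 - 4\right) \left(4 + 3\right) = 9 - \left(-6\right) 7 = 9 - -42 = 9 + 42 = 51$)
$p{\left(Y \right)} = - \frac{9}{2}$ ($p{\left(Y \right)} = 3 + \frac{5 \left(-3\right)}{2} = 3 + \frac{1}{2} \left(-15\right) = 3 - \frac{15}{2} = - \frac{9}{2}$)
$y = 50$ ($y = - 5 \left(-5 - 5\right) = \left(-5\right) \left(-10\right) = 50$)
$\left(p{\left(r \right)} + y\right)^{2} = \left(- \frac{9}{2} + 50\right)^{2} = \left(\frac{91}{2}\right)^{2} = \frac{8281}{4}$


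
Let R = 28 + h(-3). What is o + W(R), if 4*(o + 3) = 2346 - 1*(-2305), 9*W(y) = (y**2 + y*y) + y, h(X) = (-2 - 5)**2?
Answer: 89491/36 ≈ 2485.9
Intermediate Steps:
h(X) = 49 (h(X) = (-7)**2 = 49)
R = 77 (R = 28 + 49 = 77)
W(y) = y/9 + 2*y**2/9 (W(y) = ((y**2 + y*y) + y)/9 = ((y**2 + y**2) + y)/9 = (2*y**2 + y)/9 = (y + 2*y**2)/9 = y/9 + 2*y**2/9)
o = 4639/4 (o = -3 + (2346 - 1*(-2305))/4 = -3 + (2346 + 2305)/4 = -3 + (1/4)*4651 = -3 + 4651/4 = 4639/4 ≈ 1159.8)
o + W(R) = 4639/4 + (1/9)*77*(1 + 2*77) = 4639/4 + (1/9)*77*(1 + 154) = 4639/4 + (1/9)*77*155 = 4639/4 + 11935/9 = 89491/36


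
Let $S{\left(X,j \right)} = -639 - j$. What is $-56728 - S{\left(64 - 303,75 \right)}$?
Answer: $-56014$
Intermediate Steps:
$-56728 - S{\left(64 - 303,75 \right)} = -56728 - \left(-639 - 75\right) = -56728 - -714 = -56728 + 714 = -56014$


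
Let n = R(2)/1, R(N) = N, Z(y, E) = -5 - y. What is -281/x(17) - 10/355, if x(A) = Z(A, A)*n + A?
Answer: 19897/1917 ≈ 10.379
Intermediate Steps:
n = 2 (n = 2/1 = 2*1 = 2)
x(A) = -10 - A (x(A) = (-5 - A)*2 + A = (-10 - 2*A) + A = -10 - A)
-281/x(17) - 10/355 = -281/(-10 - 1*17) - 10/355 = -281/(-10 - 17) - 10*1/355 = -281/(-27) - 2/71 = -281*(-1/27) - 2/71 = 281/27 - 2/71 = 19897/1917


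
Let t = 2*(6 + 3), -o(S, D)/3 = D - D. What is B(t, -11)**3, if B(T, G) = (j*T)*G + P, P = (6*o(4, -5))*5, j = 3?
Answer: -209584584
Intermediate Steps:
o(S, D) = 0 (o(S, D) = -3*(D - D) = -3*0 = 0)
t = 18 (t = 2*9 = 18)
P = 0 (P = (6*0)*5 = 0*5 = 0)
B(T, G) = 3*G*T (B(T, G) = (3*T)*G + 0 = 3*G*T + 0 = 3*G*T)
B(t, -11)**3 = (3*(-11)*18)**3 = (-594)**3 = -209584584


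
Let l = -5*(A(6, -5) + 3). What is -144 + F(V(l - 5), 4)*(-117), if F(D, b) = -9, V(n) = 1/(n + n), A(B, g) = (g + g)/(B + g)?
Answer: 909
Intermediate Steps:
A(B, g) = 2*g/(B + g) (A(B, g) = (2*g)/(B + g) = 2*g/(B + g))
l = 35 (l = -5*(2*(-5)/(6 - 5) + 3) = -5*(2*(-5)/1 + 3) = -5*(2*(-5)*1 + 3) = -5*(-10 + 3) = -5*(-7) = 35)
V(n) = 1/(2*n)
-144 + F(V(l - 5), 4)*(-117) = -144 - 9*(-117) = -144 + 1053 = 909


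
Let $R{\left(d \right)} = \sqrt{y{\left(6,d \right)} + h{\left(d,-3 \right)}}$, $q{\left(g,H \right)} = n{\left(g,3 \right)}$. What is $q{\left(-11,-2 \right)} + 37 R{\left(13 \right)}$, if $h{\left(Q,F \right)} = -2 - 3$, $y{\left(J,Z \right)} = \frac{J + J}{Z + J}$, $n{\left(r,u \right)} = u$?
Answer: $3 + \frac{37 i \sqrt{1577}}{19} \approx 3.0 + 77.333 i$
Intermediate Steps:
$y{\left(J,Z \right)} = \frac{2 J}{J + Z}$
$q{\left(g,H \right)} = 3$
$h{\left(Q,F \right)} = -5$ ($h{\left(Q,F \right)} = -2 - 3 = -5$)
$R{\left(d \right)} = \sqrt{-5 + \frac{12}{6 + d}}$ ($R{\left(d \right)} = \sqrt{2 \cdot 6 \frac{1}{6 + d} - 5} = \sqrt{\frac{12}{6 + d} - 5} = \sqrt{-5 + \frac{12}{6 + d}}$)
$q{\left(-11,-2 \right)} + 37 R{\left(13 \right)} = 3 + 37 \sqrt{\frac{-18 - 65}{6 + 13}} = 3 + 37 \sqrt{\frac{-18 - 65}{19}} = 3 + 37 \sqrt{\frac{1}{19} \left(-83\right)} = 3 + 37 \sqrt{- \frac{83}{19}} = 3 + 37 \frac{i \sqrt{1577}}{19} = 3 + \frac{37 i \sqrt{1577}}{19}$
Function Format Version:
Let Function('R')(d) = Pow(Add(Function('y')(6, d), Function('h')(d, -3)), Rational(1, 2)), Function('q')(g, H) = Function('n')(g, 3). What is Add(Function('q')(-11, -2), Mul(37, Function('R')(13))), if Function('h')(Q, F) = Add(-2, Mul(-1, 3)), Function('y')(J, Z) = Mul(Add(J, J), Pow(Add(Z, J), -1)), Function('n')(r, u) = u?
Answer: Add(3, Mul(Rational(37, 19), I, Pow(1577, Rational(1, 2)))) ≈ Add(3.0000, Mul(77.333, I))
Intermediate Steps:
Function('y')(J, Z) = Mul(2, J, Pow(Add(J, Z), -1)) (Function('y')(J, Z) = Mul(Mul(2, J), Pow(Add(J, Z), -1)) = Mul(2, J, Pow(Add(J, Z), -1)))
Function('q')(g, H) = 3
Function('h')(Q, F) = -5 (Function('h')(Q, F) = Add(-2, -3) = -5)
Function('R')(d) = Pow(Add(-5, Mul(12, Pow(Add(6, d), -1))), Rational(1, 2)) (Function('R')(d) = Pow(Add(Mul(2, 6, Pow(Add(6, d), -1)), -5), Rational(1, 2)) = Pow(Add(Mul(12, Pow(Add(6, d), -1)), -5), Rational(1, 2)) = Pow(Add(-5, Mul(12, Pow(Add(6, d), -1))), Rational(1, 2)))
Add(Function('q')(-11, -2), Mul(37, Function('R')(13))) = Add(3, Mul(37, Pow(Mul(Pow(Add(6, 13), -1), Add(-18, Mul(-5, 13))), Rational(1, 2)))) = Add(3, Mul(37, Pow(Mul(Pow(19, -1), Add(-18, -65)), Rational(1, 2)))) = Add(3, Mul(37, Pow(Mul(Rational(1, 19), -83), Rational(1, 2)))) = Add(3, Mul(37, Pow(Rational(-83, 19), Rational(1, 2)))) = Add(3, Mul(37, Mul(Rational(1, 19), I, Pow(1577, Rational(1, 2))))) = Add(3, Mul(Rational(37, 19), I, Pow(1577, Rational(1, 2))))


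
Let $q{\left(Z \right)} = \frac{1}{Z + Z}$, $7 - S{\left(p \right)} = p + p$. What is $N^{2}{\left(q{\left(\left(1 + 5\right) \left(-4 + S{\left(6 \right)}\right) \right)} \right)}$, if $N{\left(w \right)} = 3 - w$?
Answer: $\frac{105625}{11664} \approx 9.0556$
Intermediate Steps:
$S{\left(p \right)} = 7 - 2 p$ ($S{\left(p \right)} = 7 - \left(p + p\right) = 7 - 2 p$)
$q{\left(Z \right)} = \frac{1}{2 Z}$
$N^{2}{\left(q{\left(\left(1 + 5\right) \left(-4 + S{\left(6 \right)}\right) \right)} \right)} = \left(3 - \frac{1}{2 \left(1 + 5\right) \left(-4 + \left(7 - 12\right)\right)}\right)^{2} = \left(3 - \frac{1}{2 \cdot 6 \left(-4 + \left(7 - 12\right)\right)}\right)^{2} = \left(3 - \frac{1}{2 \cdot 6 \left(-4 - 5\right)}\right)^{2} = \left(3 - \frac{1}{2 \cdot 6 \left(-9\right)}\right)^{2} = \left(3 - \frac{1}{2 \left(-54\right)}\right)^{2} = \left(3 - \frac{1}{2} \left(- \frac{1}{54}\right)\right)^{2} = \left(3 - - \frac{1}{108}\right)^{2} = \left(3 + \frac{1}{108}\right)^{2} = \left(\frac{325}{108}\right)^{2} = \frac{105625}{11664}$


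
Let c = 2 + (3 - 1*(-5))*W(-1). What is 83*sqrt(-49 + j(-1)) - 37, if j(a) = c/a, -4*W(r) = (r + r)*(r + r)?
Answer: -37 + 83*I*sqrt(43) ≈ -37.0 + 544.27*I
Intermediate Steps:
W(r) = -r**2 (W(r) = -(r + r)*(r + r)/4 = -2*r*2*r/4 = -r**2)
c = -6 (c = 2 + (3 - 1*(-5))*(-1*(-1)**2) = 2 + (3 + 5)*(-1*1) = 2 + 8*(-1) = 2 - 8 = -6)
j(a) = -6/a
83*sqrt(-49 + j(-1)) - 37 = 83*sqrt(-49 - 6/(-1)) - 37 = 83*sqrt(-49 - 6*(-1)) - 37 = 83*sqrt(-49 + 6) - 37 = 83*sqrt(-43) - 37 = 83*(I*sqrt(43)) - 37 = 83*I*sqrt(43) - 37 = -37 + 83*I*sqrt(43)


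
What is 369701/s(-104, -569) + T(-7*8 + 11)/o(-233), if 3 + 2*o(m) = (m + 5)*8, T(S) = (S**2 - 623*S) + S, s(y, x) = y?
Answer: -2611827/728 ≈ -3587.7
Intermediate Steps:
T(S) = S**2 - 622*S
o(m) = 37/2 + 4*m (o(m) = -3/2 + ((m + 5)*8)/2 = -3/2 + ((5 + m)*8)/2 = -3/2 + (40 + 8*m)/2 = -3/2 + (20 + 4*m) = 37/2 + 4*m)
369701/s(-104, -569) + T(-7*8 + 11)/o(-233) = 369701/(-104) + ((-7*8 + 11)*(-622 + (-7*8 + 11)))/(37/2 + 4*(-233)) = 369701*(-1/104) + ((-56 + 11)*(-622 + (-56 + 11)))/(37/2 - 932) = -369701/104 + (-45*(-622 - 45))/(-1827/2) = -369701/104 - 45*(-667)*(-2/1827) = -369701/104 + 30015*(-2/1827) = -369701/104 - 230/7 = -2611827/728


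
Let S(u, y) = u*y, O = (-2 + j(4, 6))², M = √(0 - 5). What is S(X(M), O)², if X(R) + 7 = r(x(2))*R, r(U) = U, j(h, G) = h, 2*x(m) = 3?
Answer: 604 - 336*I*√5 ≈ 604.0 - 751.32*I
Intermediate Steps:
x(m) = 3/2 (x(m) = (½)*3 = 3/2)
M = I*√5 (M = √(-5) = I*√5 ≈ 2.2361*I)
X(R) = -7 + 3*R/2
O = 4 (O = (-2 + 4)² = 2² = 4)
S(X(M), O)² = ((-7 + 3*(I*√5)/2)*4)² = ((-7 + 3*I*√5/2)*4)² = (-28 + 6*I*√5)²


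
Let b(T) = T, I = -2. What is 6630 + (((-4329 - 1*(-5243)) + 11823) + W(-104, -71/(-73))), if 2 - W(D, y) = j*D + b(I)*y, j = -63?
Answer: 935783/73 ≈ 12819.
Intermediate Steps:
W(D, y) = 2 + 2*y + 63*D (W(D, y) = 2 - (-63*D - 2*y) = 2 + (2*y + 63*D) = 2 + 2*y + 63*D)
6630 + (((-4329 - 1*(-5243)) + 11823) + W(-104, -71/(-73))) = 6630 + (((-4329 - 1*(-5243)) + 11823) + (2 + 2*(-71/(-73)) + 63*(-104))) = 6630 + (((-4329 + 5243) + 11823) + (2 + 2*(-71*(-1/73)) - 6552)) = 6630 + ((914 + 11823) + (2 + 2*(71/73) - 6552)) = 6630 + (12737 + (2 + 142/73 - 6552)) = 6630 + (12737 - 478008/73) = 6630 + 451793/73 = 935783/73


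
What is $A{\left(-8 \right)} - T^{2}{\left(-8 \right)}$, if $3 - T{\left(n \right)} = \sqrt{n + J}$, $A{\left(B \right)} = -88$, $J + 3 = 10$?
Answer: $-96 + 6 i \approx -96.0 + 6.0 i$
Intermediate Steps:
$J = 7$ ($J = -3 + 10 = 7$)
$T{\left(n \right)} = 3 - \sqrt{7 + n}$ ($T{\left(n \right)} = 3 - \sqrt{n + 7} = 3 - \sqrt{7 + n}$)
$A{\left(-8 \right)} - T^{2}{\left(-8 \right)} = -88 - \left(3 - \sqrt{7 - 8}\right)^{2} = -88 - \left(3 - \sqrt{-1}\right)^{2} = -88 - \left(3 - i\right)^{2}$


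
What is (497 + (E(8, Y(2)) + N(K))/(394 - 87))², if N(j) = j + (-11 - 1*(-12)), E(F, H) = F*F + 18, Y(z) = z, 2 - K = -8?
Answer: 23308739584/94249 ≈ 2.4731e+5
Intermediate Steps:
K = 10 (K = 2 - 1*(-8) = 2 + 8 = 10)
E(F, H) = 18 + F² (E(F, H) = F² + 18 = 18 + F²)
N(j) = 1 + j (N(j) = j + (-11 + 12) = j + 1 = 1 + j)
(497 + (E(8, Y(2)) + N(K))/(394 - 87))² = (497 + ((18 + 8²) + (1 + 10))/(394 - 87))² = (497 + ((18 + 64) + 11)/307)² = (497 + (82 + 11)*(1/307))² = (497 + 93*(1/307))² = (497 + 93/307)² = (152672/307)² = 23308739584/94249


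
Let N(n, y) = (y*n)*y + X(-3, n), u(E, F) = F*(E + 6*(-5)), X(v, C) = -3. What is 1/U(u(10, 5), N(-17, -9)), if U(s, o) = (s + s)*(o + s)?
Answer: 1/296000 ≈ 3.3784e-6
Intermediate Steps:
u(E, F) = F*(-30 + E) (u(E, F) = F*(E - 30) = F*(-30 + E))
N(n, y) = -3 + n*y² (N(n, y) = (y*n)*y - 3 = (n*y)*y - 3 = n*y² - 3 = -3 + n*y²)
U(s, o) = 2*s*(o + s) (U(s, o) = (2*s)*(o + s) = 2*s*(o + s))
1/U(u(10, 5), N(-17, -9)) = 1/(2*(5*(-30 + 10))*((-3 - 17*(-9)²) + 5*(-30 + 10))) = 1/(2*(5*(-20))*((-3 - 17*81) + 5*(-20))) = 1/(2*(-100)*((-3 - 1377) - 100)) = 1/(2*(-100)*(-1380 - 100)) = 1/(2*(-100)*(-1480)) = 1/296000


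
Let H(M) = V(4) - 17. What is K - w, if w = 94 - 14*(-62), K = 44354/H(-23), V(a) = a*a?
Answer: -45316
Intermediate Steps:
V(a) = a**2
H(M) = -1 (H(M) = 4**2 - 17 = 16 - 17 = -1)
K = -44354 (K = 44354/(-1) = 44354*(-1) = -44354)
w = 962 (w = 94 + 868 = 962)
K - w = -44354 - 1*962 = -44354 - 962 = -45316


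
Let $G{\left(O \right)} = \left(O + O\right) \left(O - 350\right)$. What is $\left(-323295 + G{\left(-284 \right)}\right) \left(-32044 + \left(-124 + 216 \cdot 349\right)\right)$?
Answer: $1591083472$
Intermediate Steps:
$G{\left(O \right)} = 2 O \left(-350 + O\right)$
$\left(-323295 + G{\left(-284 \right)}\right) \left(-32044 + \left(-124 + 216 \cdot 349\right)\right) = \left(-323295 + 2 \left(-284\right) \left(-350 - 284\right)\right) \left(-32044 + \left(-124 + 216 \cdot 349\right)\right) = \left(-323295 + 2 \left(-284\right) \left(-634\right)\right) \left(-32044 + \left(-124 + 75384\right)\right) = \left(-323295 + 360112\right) \left(-32044 + 75260\right) = 36817 \cdot 43216 = 1591083472$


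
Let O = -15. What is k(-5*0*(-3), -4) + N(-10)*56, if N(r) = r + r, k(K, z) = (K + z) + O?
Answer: -1139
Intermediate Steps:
k(K, z) = -15 + K + z (k(K, z) = (K + z) - 15 = -15 + K + z)
N(r) = 2*r
k(-5*0*(-3), -4) + N(-10)*56 = (-15 - 5*0*(-3) - 4) + (2*(-10))*56 = (-15 + 0*(-3) - 4) - 20*56 = (-15 + 0 - 4) - 1120 = -19 - 1120 = -1139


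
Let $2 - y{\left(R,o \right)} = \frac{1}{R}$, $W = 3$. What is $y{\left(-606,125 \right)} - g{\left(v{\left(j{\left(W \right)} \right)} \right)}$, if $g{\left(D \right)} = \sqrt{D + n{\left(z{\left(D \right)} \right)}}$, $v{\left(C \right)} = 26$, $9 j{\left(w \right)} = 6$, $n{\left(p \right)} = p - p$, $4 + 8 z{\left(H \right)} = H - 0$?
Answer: $\frac{1213}{606} - \sqrt{26} \approx -3.0974$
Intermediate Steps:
$z{\left(H \right)} = - \frac{1}{2} + \frac{H}{8}$ ($z{\left(H \right)} = - \frac{1}{2} + \frac{H - 0}{8} = - \frac{1}{2} + \frac{H + 0}{8} = - \frac{1}{2} + \frac{H}{8}$)
$n{\left(p \right)} = 0$
$j{\left(w \right)} = \frac{2}{3}$ ($j{\left(w \right)} = \frac{1}{9} \cdot 6 = \frac{2}{3}$)
$y{\left(R,o \right)} = 2 - \frac{1}{R}$
$g{\left(D \right)} = \sqrt{D}$ ($g{\left(D \right)} = \sqrt{D + 0} = \sqrt{D}$)
$y{\left(-606,125 \right)} - g{\left(v{\left(j{\left(W \right)} \right)} \right)} = \left(2 - \frac{1}{-606}\right) - \sqrt{26} = \left(2 - - \frac{1}{606}\right) - \sqrt{26} = \left(2 + \frac{1}{606}\right) - \sqrt{26} = \frac{1213}{606} - \sqrt{26}$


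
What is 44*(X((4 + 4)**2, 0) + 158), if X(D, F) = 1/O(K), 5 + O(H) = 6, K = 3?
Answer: 6996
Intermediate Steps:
O(H) = 1 (O(H) = -5 + 6 = 1)
X(D, F) = 1 (X(D, F) = 1/1 = 1)
44*(X((4 + 4)**2, 0) + 158) = 44*(1 + 158) = 44*159 = 6996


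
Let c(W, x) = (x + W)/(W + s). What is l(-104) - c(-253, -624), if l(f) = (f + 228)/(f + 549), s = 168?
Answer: -15189/1513 ≈ -10.039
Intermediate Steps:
c(W, x) = (W + x)/(168 + W) (c(W, x) = (x + W)/(W + 168) = (W + x)/(168 + W))
l(f) = (228 + f)/(549 + f)
l(-104) - c(-253, -624) = (228 - 104)/(549 - 104) - (-253 - 624)/(168 - 253) = 124/445 - (-877)/(-85) = (1/445)*124 - (-1)*(-877)/85 = 124/445 - 1*877/85 = 124/445 - 877/85 = -15189/1513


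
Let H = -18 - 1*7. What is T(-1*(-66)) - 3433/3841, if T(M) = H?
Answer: -99458/3841 ≈ -25.894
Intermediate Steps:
H = -25 (H = -18 - 7 = -25)
T(M) = -25
T(-1*(-66)) - 3433/3841 = -25 - 3433/3841 = -99458/3841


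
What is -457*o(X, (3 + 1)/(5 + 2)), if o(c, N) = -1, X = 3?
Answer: 457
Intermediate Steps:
-457*o(X, (3 + 1)/(5 + 2)) = -457*(-1) = 457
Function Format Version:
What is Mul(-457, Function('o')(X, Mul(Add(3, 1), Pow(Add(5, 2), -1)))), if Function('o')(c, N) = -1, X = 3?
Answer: 457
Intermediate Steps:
Mul(-457, Function('o')(X, Mul(Add(3, 1), Pow(Add(5, 2), -1)))) = Mul(-457, -1) = 457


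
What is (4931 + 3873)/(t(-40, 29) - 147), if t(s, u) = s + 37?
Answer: -4402/75 ≈ -58.693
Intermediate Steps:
t(s, u) = 37 + s
(4931 + 3873)/(t(-40, 29) - 147) = (4931 + 3873)/((37 - 40) - 147) = 8804/(-3 - 147) = 8804/(-150) = 8804*(-1/150) = -4402/75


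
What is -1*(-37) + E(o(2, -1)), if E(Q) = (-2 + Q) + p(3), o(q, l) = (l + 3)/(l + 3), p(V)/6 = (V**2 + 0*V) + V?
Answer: 108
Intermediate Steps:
p(V) = 6*V + 6*V**2 (p(V) = 6*((V**2 + 0*V) + V) = 6*((V**2 + 0) + V) = 6*(V**2 + V) = 6*(V + V**2) = 6*V + 6*V**2)
o(q, l) = 1 (o(q, l) = (3 + l)/(3 + l) = 1)
E(Q) = 70 + Q (E(Q) = (-2 + Q) + 6*3*(1 + 3) = (-2 + Q) + 6*3*4 = (-2 + Q) + 72 = 70 + Q)
-1*(-37) + E(o(2, -1)) = -1*(-37) + (70 + 1) = 37 + 71 = 108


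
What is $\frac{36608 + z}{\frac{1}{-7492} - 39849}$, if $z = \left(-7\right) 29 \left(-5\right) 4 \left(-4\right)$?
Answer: $- \frac{152597056}{298548709} \approx -0.51113$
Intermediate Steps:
$z = -16240$ ($z = - 203 \left(\left(-20\right) \left(-4\right)\right) = \left(-203\right) 80 = -16240$)
$\frac{36608 + z}{\frac{1}{-7492} - 39849} = \frac{36608 - 16240}{\frac{1}{-7492} - 39849} = \frac{20368}{- \frac{1}{7492} - 39849} = \frac{20368}{- \frac{298548709}{7492}} = 20368 \left(- \frac{7492}{298548709}\right) = - \frac{152597056}{298548709}$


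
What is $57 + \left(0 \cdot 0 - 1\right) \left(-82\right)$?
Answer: $139$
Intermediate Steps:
$57 + \left(0 \cdot 0 - 1\right) \left(-82\right) = 57 + \left(0 - 1\right) \left(-82\right) = 57 - -82 = 57 + 82 = 139$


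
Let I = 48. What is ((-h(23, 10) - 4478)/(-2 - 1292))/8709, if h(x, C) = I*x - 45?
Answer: 5537/11269446 ≈ 0.00049133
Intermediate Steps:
h(x, C) = -45 + 48*x (h(x, C) = 48*x - 45 = -45 + 48*x)
((-h(23, 10) - 4478)/(-2 - 1292))/8709 = ((-(-45 + 48*23) - 4478)/(-2 - 1292))/8709 = ((-(-45 + 1104) - 4478)/(-1294))*(1/8709) = ((-1*1059 - 4478)*(-1/1294))*(1/8709) = ((-1059 - 4478)*(-1/1294))*(1/8709) = -5537*(-1/1294)*(1/8709) = (5537/1294)*(1/8709) = 5537/11269446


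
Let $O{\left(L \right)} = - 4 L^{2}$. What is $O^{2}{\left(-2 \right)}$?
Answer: $256$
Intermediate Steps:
$O^{2}{\left(-2 \right)} = \left(- 4 \left(-2\right)^{2}\right)^{2} = \left(\left(-4\right) 4\right)^{2} = \left(-16\right)^{2} = 256$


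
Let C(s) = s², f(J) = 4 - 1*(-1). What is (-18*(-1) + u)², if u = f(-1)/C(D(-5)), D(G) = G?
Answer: 8281/25 ≈ 331.24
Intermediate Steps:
f(J) = 5 (f(J) = 4 + 1 = 5)
u = ⅕ (u = 5/((-5)²) = 5/25 = 5*(1/25) = ⅕ ≈ 0.20000)
(-18*(-1) + u)² = (-18*(-1) + ⅕)² = (18 + ⅕)² = (91/5)² = 8281/25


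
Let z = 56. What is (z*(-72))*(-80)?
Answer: 322560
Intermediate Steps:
(z*(-72))*(-80) = (56*(-72))*(-80) = -4032*(-80) = 322560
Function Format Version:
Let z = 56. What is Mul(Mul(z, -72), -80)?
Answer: 322560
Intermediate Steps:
Mul(Mul(z, -72), -80) = Mul(Mul(56, -72), -80) = Mul(-4032, -80) = 322560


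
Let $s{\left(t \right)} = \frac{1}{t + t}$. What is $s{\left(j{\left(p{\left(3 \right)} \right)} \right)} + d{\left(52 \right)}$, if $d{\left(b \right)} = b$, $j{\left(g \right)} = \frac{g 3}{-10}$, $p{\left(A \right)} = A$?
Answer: $\frac{463}{9} \approx 51.444$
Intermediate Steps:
$j{\left(g \right)} = - \frac{3 g}{10}$ ($j{\left(g \right)} = 3 g \left(- \frac{1}{10}\right) = - \frac{3 g}{10}$)
$s{\left(t \right)} = \frac{1}{2 t}$
$s{\left(j{\left(p{\left(3 \right)} \right)} \right)} + d{\left(52 \right)} = \frac{1}{2 \left(\left(- \frac{3}{10}\right) 3\right)} + 52 = \frac{1}{2 \left(- \frac{9}{10}\right)} + 52 = \frac{1}{2} \left(- \frac{10}{9}\right) + 52 = - \frac{5}{9} + 52 = \frac{463}{9}$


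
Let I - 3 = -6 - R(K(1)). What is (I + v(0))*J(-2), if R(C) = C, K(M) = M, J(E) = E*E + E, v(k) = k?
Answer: -8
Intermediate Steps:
J(E) = E + E² (J(E) = E² + E = E + E²)
I = -4 (I = 3 + (-6 - 1*1) = 3 + (-6 - 1) = 3 - 7 = -4)
(I + v(0))*J(-2) = (-4 + 0)*(-2*(1 - 2)) = -(-8)*(-1) = -4*2 = -8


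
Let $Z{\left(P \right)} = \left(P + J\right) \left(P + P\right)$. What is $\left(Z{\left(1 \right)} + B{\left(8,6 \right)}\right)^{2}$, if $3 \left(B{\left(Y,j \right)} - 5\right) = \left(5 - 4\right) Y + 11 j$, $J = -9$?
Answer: $\frac{1681}{9} \approx 186.78$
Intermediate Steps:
$B{\left(Y,j \right)} = 5 + \frac{Y}{3} + \frac{11 j}{3}$ ($B{\left(Y,j \right)} = 5 + \frac{\left(5 - 4\right) Y + 11 j}{3} = 5 + \frac{1 Y + 11 j}{3} = 5 + \frac{Y + 11 j}{3} = 5 + \left(\frac{Y}{3} + \frac{11 j}{3}\right) = 5 + \frac{Y}{3} + \frac{11 j}{3}$)
$Z{\left(P \right)} = 2 P \left(-9 + P\right)$ ($Z{\left(P \right)} = \left(P - 9\right) \left(P + P\right) = \left(-9 + P\right) 2 P = 2 P \left(-9 + P\right)$)
$\left(Z{\left(1 \right)} + B{\left(8,6 \right)}\right)^{2} = \left(2 \cdot 1 \left(-9 + 1\right) + \left(5 + \frac{1}{3} \cdot 8 + \frac{11}{3} \cdot 6\right)\right)^{2} = \left(2 \cdot 1 \left(-8\right) + \left(5 + \frac{8}{3} + 22\right)\right)^{2} = \left(-16 + \frac{89}{3}\right)^{2} = \left(\frac{41}{3}\right)^{2} = \frac{1681}{9}$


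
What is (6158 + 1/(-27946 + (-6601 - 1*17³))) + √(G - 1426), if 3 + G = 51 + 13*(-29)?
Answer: 242994679/39460 + 3*I*√195 ≈ 6158.0 + 41.893*I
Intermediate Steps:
G = -329 (G = -3 + (51 + 13*(-29)) = -3 + (51 - 377) = -3 - 326 = -329)
(6158 + 1/(-27946 + (-6601 - 1*17³))) + √(G - 1426) = (6158 + 1/(-27946 + (-6601 - 1*17³))) + √(-329 - 1426) = (6158 + 1/(-27946 + (-6601 - 1*4913))) + √(-1755) = (6158 + 1/(-27946 + (-6601 - 4913))) + 3*I*√195 = (6158 + 1/(-27946 - 11514)) + 3*I*√195 = (6158 + 1/(-39460)) + 3*I*√195 = (6158 - 1/39460) + 3*I*√195 = 242994679/39460 + 3*I*√195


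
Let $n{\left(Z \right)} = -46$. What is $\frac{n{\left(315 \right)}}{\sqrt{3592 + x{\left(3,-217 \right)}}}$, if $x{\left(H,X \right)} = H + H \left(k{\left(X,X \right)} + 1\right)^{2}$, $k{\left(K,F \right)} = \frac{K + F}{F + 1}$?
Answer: $- \frac{1656 \sqrt{42248955}}{14082985} \approx -0.76432$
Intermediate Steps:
$k{\left(K,F \right)} = \frac{F + K}{1 + F}$
$x{\left(H,X \right)} = H + H \left(1 + \frac{2 X}{1 + X}\right)^{2}$ ($x{\left(H,X \right)} = H + H \left(\frac{X + X}{1 + X} + 1\right)^{2} = H + H \left(\frac{2 X}{1 + X} + 1\right)^{2} = H + H \left(1 + \frac{2 X}{1 + X}\right)^{2}$)
$\frac{n{\left(315 \right)}}{\sqrt{3592 + x{\left(3,-217 \right)}}} = - \frac{46}{\sqrt{3592 + \left(3 + \frac{3 \left(1 + 3 \left(-217\right)\right)^{2}}{\left(1 - 217\right)^{2}}\right)}} = - \frac{46}{\sqrt{3592 + \left(3 + \frac{3 \left(1 - 651\right)^{2}}{46656}\right)}} = - \frac{46}{\sqrt{3592 + \left(3 + 3 \cdot \frac{1}{46656} \left(-650\right)^{2}\right)}} = - \frac{46}{\sqrt{3592 + \left(3 + 3 \cdot \frac{1}{46656} \cdot 422500\right)}} = - \frac{46}{\sqrt{3592 + \left(3 + \frac{105625}{3888}\right)}} = - \frac{46}{\sqrt{3592 + \frac{117289}{3888}}} = - \frac{46}{\sqrt{\frac{14082985}{3888}}} = - \frac{46}{\frac{1}{108} \sqrt{42248955}} = - 46 \frac{36 \sqrt{42248955}}{14082985} = - \frac{1656 \sqrt{42248955}}{14082985}$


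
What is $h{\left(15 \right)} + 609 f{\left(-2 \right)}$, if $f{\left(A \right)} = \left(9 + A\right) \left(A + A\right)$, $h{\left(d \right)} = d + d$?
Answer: $-17022$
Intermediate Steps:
$h{\left(d \right)} = 2 d$
$f{\left(A \right)} = 2 A \left(9 + A\right)$ ($f{\left(A \right)} = \left(9 + A\right) 2 A = 2 A \left(9 + A\right)$)
$h{\left(15 \right)} + 609 f{\left(-2 \right)} = 2 \cdot 15 + 609 \cdot 2 \left(-2\right) \left(9 - 2\right) = 30 + 609 \cdot 2 \left(-2\right) 7 = 30 + 609 \left(-28\right) = 30 - 17052 = -17022$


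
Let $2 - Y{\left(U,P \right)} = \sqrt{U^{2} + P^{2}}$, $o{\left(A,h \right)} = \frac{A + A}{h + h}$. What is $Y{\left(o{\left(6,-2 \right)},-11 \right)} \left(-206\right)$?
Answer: $-412 + 206 \sqrt{130} \approx 1936.8$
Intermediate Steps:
$o{\left(A,h \right)} = \frac{A}{h}$ ($o{\left(A,h \right)} = \frac{2 A}{2 h} = 2 A \frac{1}{2 h} = \frac{A}{h}$)
$Y{\left(U,P \right)} = 2 - \sqrt{P^{2} + U^{2}}$ ($Y{\left(U,P \right)} = 2 - \sqrt{U^{2} + P^{2}} = 2 - \sqrt{P^{2} + U^{2}}$)
$Y{\left(o{\left(6,-2 \right)},-11 \right)} \left(-206\right) = \left(2 - \sqrt{\left(-11\right)^{2} + \left(\frac{6}{-2}\right)^{2}}\right) \left(-206\right) = \left(2 - \sqrt{121 + \left(6 \left(- \frac{1}{2}\right)\right)^{2}}\right) \left(-206\right) = \left(2 - \sqrt{121 + \left(-3\right)^{2}}\right) \left(-206\right) = \left(2 - \sqrt{121 + 9}\right) \left(-206\right) = \left(2 - \sqrt{130}\right) \left(-206\right) = -412 + 206 \sqrt{130}$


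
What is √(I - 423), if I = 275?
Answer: 2*I*√37 ≈ 12.166*I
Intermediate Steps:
√(I - 423) = √(275 - 423) = √(-148) = 2*I*√37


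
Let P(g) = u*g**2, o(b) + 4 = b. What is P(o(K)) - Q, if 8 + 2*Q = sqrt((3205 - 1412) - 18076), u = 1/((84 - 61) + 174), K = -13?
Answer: 1077/197 - I*sqrt(16283)/2 ≈ 5.467 - 63.802*I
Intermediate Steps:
o(b) = -4 + b
u = 1/197 (u = 1/(23 + 174) = 1/197 ≈ 0.0050761)
Q = -4 + I*sqrt(16283)/2 (Q = -4 + sqrt((3205 - 1412) - 18076)/2 = -4 + sqrt(1793 - 18076)/2 = -4 + sqrt(-16283)/2 = -4 + (I*sqrt(16283))/2 = -4 + I*sqrt(16283)/2 ≈ -4.0 + 63.802*I)
P(g) = g**2/197
P(o(K)) - Q = (-4 - 13)**2/197 - (-4 + I*sqrt(16283)/2) = (1/197)*(-17)**2 + (4 - I*sqrt(16283)/2) = (1/197)*289 + (4 - I*sqrt(16283)/2) = 289/197 + (4 - I*sqrt(16283)/2) = 1077/197 - I*sqrt(16283)/2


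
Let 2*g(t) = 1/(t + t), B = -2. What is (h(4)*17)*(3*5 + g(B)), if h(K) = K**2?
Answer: 4046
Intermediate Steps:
g(t) = 1/(4*t) (g(t) = 1/(2*(t + t)) = 1/(2*((2*t))) = (1/(2*t))/2 = 1/(4*t))
(h(4)*17)*(3*5 + g(B)) = (4**2*17)*(3*5 + (1/4)/(-2)) = (16*17)*(15 + (1/4)*(-1/2)) = 272*(15 - 1/8) = 272*(119/8) = 4046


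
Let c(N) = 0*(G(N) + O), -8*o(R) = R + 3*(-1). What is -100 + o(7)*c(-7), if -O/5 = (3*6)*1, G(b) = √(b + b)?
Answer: -100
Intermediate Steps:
o(R) = 3/8 - R/8 (o(R) = -(R + 3*(-1))/8 = -(R - 3)/8 = -(-3 + R)/8 = 3/8 - R/8)
G(b) = √2*√b (G(b) = √(2*b) = √2*√b)
O = -90 (O = -5*3*6 = -90 ≈ -90.000)
c(N) = 0 (c(N) = 0*(√2*√N - 90) = 0*(-90 + √2*√N) = 0)
-100 + o(7)*c(-7) = -100 + (3/8 - ⅛*7)*0 = -100 + (3/8 - 7/8)*0 = -100 - ½*0 = -100 + 0 = -100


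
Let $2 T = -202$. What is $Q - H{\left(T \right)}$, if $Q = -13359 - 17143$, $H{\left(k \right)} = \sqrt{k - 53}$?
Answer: $-30502 - i \sqrt{154} \approx -30502.0 - 12.41 i$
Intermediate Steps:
$T = -101$ ($T = \frac{1}{2} \left(-202\right) = -101$)
$H{\left(k \right)} = \sqrt{-53 + k}$
$Q = -30502$ ($Q = -13359 - 17143 = -30502$)
$Q - H{\left(T \right)} = -30502 - \sqrt{-53 - 101} = -30502 - \sqrt{-154} = -30502 - i \sqrt{154}$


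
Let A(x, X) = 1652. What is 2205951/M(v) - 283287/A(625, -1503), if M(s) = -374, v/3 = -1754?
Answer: -170462745/28084 ≈ -6069.7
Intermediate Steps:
v = -5262 (v = 3*(-1754) = -5262)
2205951/M(v) - 283287/A(625, -1503) = 2205951/(-374) - 283287/1652 = 2205951*(-1/374) - 283287*1/1652 = -200541/34 - 283287/1652 = -170462745/28084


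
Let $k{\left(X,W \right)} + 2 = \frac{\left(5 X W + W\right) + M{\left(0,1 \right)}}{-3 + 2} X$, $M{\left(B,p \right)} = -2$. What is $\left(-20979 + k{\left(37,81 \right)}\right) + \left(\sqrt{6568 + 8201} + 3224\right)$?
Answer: $-575125 + 3 \sqrt{1641} \approx -5.75 \cdot 10^{5}$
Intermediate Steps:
$k{\left(X,W \right)} = -2 + X \left(2 - W - 5 W X\right)$ ($k{\left(X,W \right)} = -2 + \frac{\left(5 X W + W\right) - 2}{-3 + 2} X = -2 + \frac{\left(5 W X + W\right) - 2}{-1} X = -2 + \left(\left(W + 5 W X\right) - 2\right) \left(-1\right) X = -2 + \left(-2 + W + 5 W X\right) \left(-1\right) X = -2 + \left(2 - W - 5 W X\right) X = -2 + X \left(2 - W - 5 W X\right)$)
$\left(-20979 + k{\left(37,81 \right)}\right) + \left(\sqrt{6568 + 8201} + 3224\right) = \left(-20979 - \left(-72 + 2997 + 554445\right)\right) + \left(\sqrt{6568 + 8201} + 3224\right) = \left(-20979 - \left(2925 + 554445\right)\right) + \left(\sqrt{14769} + 3224\right) = \left(-20979 - 557370\right) + \left(3 \sqrt{1641} + 3224\right) = \left(-20979 - 557370\right) + \left(3224 + 3 \sqrt{1641}\right) = -578349 + \left(3224 + 3 \sqrt{1641}\right) = -575125 + 3 \sqrt{1641}$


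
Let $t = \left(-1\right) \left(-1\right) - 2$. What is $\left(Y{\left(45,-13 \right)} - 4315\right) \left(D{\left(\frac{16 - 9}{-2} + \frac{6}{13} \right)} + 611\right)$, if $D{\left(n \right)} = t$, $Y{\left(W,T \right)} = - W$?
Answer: $-2659600$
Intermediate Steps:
$t = -1$ ($t = 1 - 2 = -1$)
$D{\left(n \right)} = -1$
$\left(Y{\left(45,-13 \right)} - 4315\right) \left(D{\left(\frac{16 - 9}{-2} + \frac{6}{13} \right)} + 611\right) = \left(\left(-1\right) 45 - 4315\right) \left(-1 + 611\right) = \left(-45 - 4315\right) 610 = \left(-4360\right) 610 = -2659600$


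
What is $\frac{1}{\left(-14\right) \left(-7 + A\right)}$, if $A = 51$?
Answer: $- \frac{1}{616} \approx -0.0016234$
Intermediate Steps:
$\frac{1}{\left(-14\right) \left(-7 + A\right)} = \frac{1}{\left(-14\right) \left(-7 + 51\right)} = \frac{1}{\left(-14\right) 44} = \frac{1}{-616} = - \frac{1}{616}$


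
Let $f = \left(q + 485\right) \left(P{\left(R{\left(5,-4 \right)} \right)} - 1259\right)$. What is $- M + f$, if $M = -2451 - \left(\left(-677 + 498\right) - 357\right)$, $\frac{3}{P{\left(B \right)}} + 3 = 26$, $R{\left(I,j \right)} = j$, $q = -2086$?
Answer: $\frac{46399399}{23} \approx 2.0174 \cdot 10^{6}$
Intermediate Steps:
$P{\left(B \right)} = \frac{3}{23}$ ($P{\left(B \right)} = \frac{3}{-3 + 26} = \frac{3}{23}$)
$M = -1915$ ($M = -2451 - \left(-179 - 357\right) = -2451 - -536 = -2451 + 536 = -1915$)
$f = \frac{46355354}{23}$ ($f = \left(-2086 + 485\right) \left(\frac{3}{23} - 1259\right) = \left(-1601\right) \left(- \frac{28954}{23}\right) = \frac{46355354}{23} \approx 2.0155 \cdot 10^{6}$)
$- M + f = \left(-1\right) \left(-1915\right) + \frac{46355354}{23} = 1915 + \frac{46355354}{23} = \frac{46399399}{23}$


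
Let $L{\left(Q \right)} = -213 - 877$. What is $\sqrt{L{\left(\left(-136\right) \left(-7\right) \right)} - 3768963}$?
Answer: $i \sqrt{3770053} \approx 1941.7 i$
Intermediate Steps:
$L{\left(Q \right)} = -1090$
$\sqrt{L{\left(\left(-136\right) \left(-7\right) \right)} - 3768963} = \sqrt{-1090 - 3768963} = \sqrt{-3770053} = i \sqrt{3770053}$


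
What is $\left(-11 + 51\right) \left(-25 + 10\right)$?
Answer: $-600$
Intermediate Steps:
$\left(-11 + 51\right) \left(-25 + 10\right) = 40 \left(-15\right) = -600$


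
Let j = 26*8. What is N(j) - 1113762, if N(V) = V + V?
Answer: -1113346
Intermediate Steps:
j = 208
N(V) = 2*V
N(j) - 1113762 = 2*208 - 1113762 = 416 - 1113762 = -1113346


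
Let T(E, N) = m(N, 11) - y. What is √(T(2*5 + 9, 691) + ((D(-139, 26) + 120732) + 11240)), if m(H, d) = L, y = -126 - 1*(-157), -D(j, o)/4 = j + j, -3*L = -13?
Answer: 2*√299379/3 ≈ 364.77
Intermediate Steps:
L = 13/3 (L = -⅓*(-13) = 13/3 ≈ 4.3333)
D(j, o) = -8*j (D(j, o) = -4*(j + j) = -8*j)
y = 31 (y = -126 + 157 = 31)
m(H, d) = 13/3
T(E, N) = -80/3 (T(E, N) = 13/3 - 1*31 = 13/3 - 31 = -80/3)
√(T(2*5 + 9, 691) + ((D(-139, 26) + 120732) + 11240)) = √(-80/3 + ((-8*(-139) + 120732) + 11240)) = √(-80/3 + ((1112 + 120732) + 11240)) = √(-80/3 + (121844 + 11240)) = √(-80/3 + 133084) = √(399172/3) = 2*√299379/3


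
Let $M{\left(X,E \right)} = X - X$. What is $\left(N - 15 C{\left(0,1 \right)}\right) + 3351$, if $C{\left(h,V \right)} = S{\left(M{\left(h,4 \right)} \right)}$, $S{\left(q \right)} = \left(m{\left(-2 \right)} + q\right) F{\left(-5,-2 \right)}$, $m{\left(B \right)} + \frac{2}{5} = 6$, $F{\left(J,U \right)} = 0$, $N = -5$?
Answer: $3346$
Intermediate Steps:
$m{\left(B \right)} = \frac{28}{5}$ ($m{\left(B \right)} = - \frac{2}{5} + 6 = \frac{28}{5}$)
$M{\left(X,E \right)} = 0$
$S{\left(q \right)} = 0$ ($S{\left(q \right)} = \left(\frac{28}{5} + q\right) 0 = 0$)
$C{\left(h,V \right)} = 0$
$\left(N - 15 C{\left(0,1 \right)}\right) + 3351 = \left(-5 - 0\right) + 3351 = \left(-5 + 0\right) + 3351 = -5 + 3351 = 3346$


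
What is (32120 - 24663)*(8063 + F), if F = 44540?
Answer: 392260571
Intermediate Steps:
(32120 - 24663)*(8063 + F) = (32120 - 24663)*(8063 + 44540) = 7457*52603 = 392260571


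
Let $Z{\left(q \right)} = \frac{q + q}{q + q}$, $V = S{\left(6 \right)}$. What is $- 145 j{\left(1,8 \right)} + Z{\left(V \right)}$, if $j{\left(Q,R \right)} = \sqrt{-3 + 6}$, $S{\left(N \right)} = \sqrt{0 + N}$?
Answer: $1 - 145 \sqrt{3} \approx -250.15$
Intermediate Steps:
$S{\left(N \right)} = \sqrt{N}$
$V = \sqrt{6} \approx 2.4495$
$j{\left(Q,R \right)} = \sqrt{3}$
$Z{\left(q \right)} = 1$ ($Z{\left(q \right)} = \frac{2 q}{2 q} = 2 q \frac{1}{2 q} = 1$)
$- 145 j{\left(1,8 \right)} + Z{\left(V \right)} = - 145 \sqrt{3} + 1 = 1 - 145 \sqrt{3}$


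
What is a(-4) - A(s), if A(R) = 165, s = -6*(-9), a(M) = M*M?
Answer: -149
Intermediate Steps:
a(M) = M**2
s = 54
a(-4) - A(s) = (-4)**2 - 1*165 = 16 - 165 = -149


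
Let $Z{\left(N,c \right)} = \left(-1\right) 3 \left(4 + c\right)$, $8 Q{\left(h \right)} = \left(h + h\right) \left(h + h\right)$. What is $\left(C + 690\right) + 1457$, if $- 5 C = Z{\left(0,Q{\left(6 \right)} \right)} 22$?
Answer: $\frac{12187}{5} \approx 2437.4$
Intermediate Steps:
$Q{\left(h \right)} = \frac{h^{2}}{2}$ ($Q{\left(h \right)} = \frac{\left(h + h\right) \left(h + h\right)}{8} = \frac{2 h 2 h}{8} = \frac{4 h^{2}}{8} = \frac{h^{2}}{2}$)
$Z{\left(N,c \right)} = -12 - 3 c$ ($Z{\left(N,c \right)} = - 3 \left(4 + c\right) = -12 - 3 c$)
$C = \frac{1452}{5}$ ($C = - \frac{\left(-12 - 3 \frac{6^{2}}{2}\right) 22}{5} = - \frac{\left(-12 - 3 \cdot \frac{1}{2} \cdot 36\right) 22}{5} = - \frac{\left(-12 - 54\right) 22}{5} = - \frac{\left(-66\right) 22}{5} = \left(- \frac{1}{5}\right) \left(-1452\right) = \frac{1452}{5} \approx 290.4$)
$\left(C + 690\right) + 1457 = \left(\frac{1452}{5} + 690\right) + 1457 = \frac{4902}{5} + 1457 = \frac{12187}{5}$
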